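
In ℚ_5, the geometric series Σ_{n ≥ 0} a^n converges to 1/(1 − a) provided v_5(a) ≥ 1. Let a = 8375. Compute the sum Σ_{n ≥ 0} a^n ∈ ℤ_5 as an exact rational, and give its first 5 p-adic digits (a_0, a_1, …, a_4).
Σ a^n = 1/(1 − a) = -1/8374;  first 5 digits = (1, 0, 0, 2, 3)

v_5(a) = 3 ≥ 1, so the series converges in ℤ_5 to 1/(1 − a) = 1/(1 − 8375) = -1/8374. Expand this rational in ℤ_5: compute digits iteratively via d_i = x_i mod 5, x_{i+1} = (x_i − d_i)/5. The first 5 digits are (1, 0, 0, 2, 3).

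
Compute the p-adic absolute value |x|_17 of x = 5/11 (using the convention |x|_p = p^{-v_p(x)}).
|5/11|_17 = 1

Step 1 — compute v_17(x) by factoring powers of 17 out of the numerator and denominator: v_17(5/11) = 0. Step 2 — apply |x|_p = p^{-v_p(x)} = 17^{0} = 1.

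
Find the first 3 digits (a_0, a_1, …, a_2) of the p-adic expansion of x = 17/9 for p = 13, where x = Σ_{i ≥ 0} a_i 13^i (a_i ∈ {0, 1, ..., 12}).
(a_0, …, a_2) = (12, 5, 1)

v_13(17/9) = 0 (numerator and denominator both coprime to 13), so x ∈ ℤ_13^×. Compute digits iteratively via a_i = x_i mod 13, x_{i+1} = (x_i − a_i)/13, with x_0 = x:
  x_0 = 17/9;  a_0 = 12;  x_1 = (x_0 − 12)/13 = -7/9
  x_1 = -7/9;  a_1 = 5;  x_2 = (x_1 − 5)/13 = -4/9
  x_2 = -4/9;  a_2 = 1;  x_3 = (x_2 − 1)/13 = -1/9
Digits: (12, 5, 1).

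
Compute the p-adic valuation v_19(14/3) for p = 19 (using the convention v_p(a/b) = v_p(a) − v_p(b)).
v_19(14/3) = 0

Factor powers of 19 from the numerator and denominator of the reduced fraction: 14 = 19^0 · 14 and 3 = 19^0 · 3. Apply v_p(a/b) = v_p(a) − v_p(b): v_19(14/3) = 0 − 0 = 0.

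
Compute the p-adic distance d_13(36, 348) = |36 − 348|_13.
d_13(36, 348) = 1/13

Step 1 — x − y = 36 − 348 = -312. Step 2 — v_13(-312) = 1 (factor: -312 = −(13^1 · 24); the sign does not affect v_p). Step 3 — |x − y|_13 = 13^{-1} = 1/13.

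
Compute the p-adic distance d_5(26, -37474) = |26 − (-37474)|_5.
d_5(26, -37474) = 1/3125

Step 1 — x − y = 26 − (-37474) = 37500. Step 2 — v_5(37500) = 5 (factor: 37500 = (5^5 · 12); the sign does not affect v_p). Step 3 — |x − y|_5 = 5^{-5} = 1/3125.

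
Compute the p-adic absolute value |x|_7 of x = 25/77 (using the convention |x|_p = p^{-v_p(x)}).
|25/77|_7 = 7

Step 1 — compute v_7(x) by factoring powers of 7 out of the numerator and denominator: v_7(25/77) = -1. Step 2 — apply |x|_p = p^{-v_p(x)} = 7^{1} = 7.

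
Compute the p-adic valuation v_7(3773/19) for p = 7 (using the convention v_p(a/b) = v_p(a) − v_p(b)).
v_7(3773/19) = 3

Factor powers of 7 from the numerator and denominator of the reduced fraction: 3773 = 7^3 · 11 and 19 = 7^0 · 19. Apply v_p(a/b) = v_p(a) − v_p(b): v_7(3773/19) = 3 − 0 = 3.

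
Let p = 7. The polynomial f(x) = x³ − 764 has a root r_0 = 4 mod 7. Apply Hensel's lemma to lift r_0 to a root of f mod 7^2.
r_1 = 39 (mod 49)

Hensel: r_{i+1} = r_i − f(r_i)/f′(r_i) mod 7^{i+2}, where f′(x) = 3x². Iterate:
  r_0 = 4 (mod 7)
  r_1 = 39 (mod 49)
Final: r = 39 with f(r) ≡ 0 mod 7^2.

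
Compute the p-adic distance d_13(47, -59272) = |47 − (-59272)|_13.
d_13(47, -59272) = 1/2197

Step 1 — x − y = 47 − (-59272) = 59319. Step 2 — v_13(59319) = 3 (factor: 59319 = (13^3 · 27); the sign does not affect v_p). Step 3 — |x − y|_13 = 13^{-3} = 1/2197.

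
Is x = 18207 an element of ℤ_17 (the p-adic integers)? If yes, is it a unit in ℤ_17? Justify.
x ∈ ℤ_17 but not a unit; v_17(x) = 2 > 0

ℤ_17 = {x ∈ ℚ_17 : v_17(x) ≥ 0} and ℤ_17^× = {x ∈ ℤ_17 : v_17(x) = 0}. Here v_17(18207) = v_17(num) − v_17(den) = 2; compare against these criteria.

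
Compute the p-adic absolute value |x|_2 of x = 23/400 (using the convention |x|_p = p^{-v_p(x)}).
|23/400|_2 = 16

Step 1 — compute v_2(x) by factoring powers of 2 out of the numerator and denominator: v_2(23/400) = -4. Step 2 — apply |x|_p = p^{-v_p(x)} = 2^{4} = 16.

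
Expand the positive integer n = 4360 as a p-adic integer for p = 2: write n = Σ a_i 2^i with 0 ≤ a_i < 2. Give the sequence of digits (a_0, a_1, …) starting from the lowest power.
(a_0, a_1, …) = (0, 0, 0, 1, 0, 0, 0, 0, 1, 0, 0, 0, 1)

Repeated division by 2 gives the digits low-to-high: 4360 = 1·2^3 + 1·2^8 + 1·2^12. Digit sequence: (0, 0, 0, 1, 0, 0, 0, 0, 1, 0, 0, 0, 1).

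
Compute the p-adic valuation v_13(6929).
v_13(6929) = 2

v_13(n) is the largest exponent k such that 13^k divides n. Factor out: 6929 = 13^2 · 41. (Sign doesn't affect v_p.) So v_13(6929) = 2.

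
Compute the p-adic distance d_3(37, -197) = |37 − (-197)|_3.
d_3(37, -197) = 1/9

Step 1 — x − y = 37 − (-197) = 234. Step 2 — v_3(234) = 2 (factor: 234 = (3^2 · 26); the sign does not affect v_p). Step 3 — |x − y|_3 = 3^{-2} = 1/9.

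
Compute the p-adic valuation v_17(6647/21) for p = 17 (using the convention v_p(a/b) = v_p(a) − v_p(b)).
v_17(6647/21) = 2

Factor powers of 17 from the numerator and denominator of the reduced fraction: 6647 = 17^2 · 23 and 21 = 17^0 · 21. Apply v_p(a/b) = v_p(a) − v_p(b): v_17(6647/21) = 2 − 0 = 2.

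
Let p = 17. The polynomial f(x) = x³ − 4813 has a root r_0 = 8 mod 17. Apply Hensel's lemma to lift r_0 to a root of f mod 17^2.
r_1 = 59 (mod 289)

Hensel: r_{i+1} = r_i − f(r_i)/f′(r_i) mod 17^{i+2}, where f′(x) = 3x². Iterate:
  r_0 = 8 (mod 17)
  r_1 = 59 (mod 289)
Final: r = 59 with f(r) ≡ 0 mod 17^2.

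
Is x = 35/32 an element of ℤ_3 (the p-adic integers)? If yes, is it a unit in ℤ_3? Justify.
x ∈ ℤ_3^× (unit); v_3(x) = 0

ℤ_3 = {x ∈ ℚ_3 : v_3(x) ≥ 0} and ℤ_3^× = {x ∈ ℤ_3 : v_3(x) = 0}. Here v_3(35/32) = v_3(num) − v_3(den) = 0; compare against these criteria.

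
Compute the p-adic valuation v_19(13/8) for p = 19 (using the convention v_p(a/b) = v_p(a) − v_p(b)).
v_19(13/8) = 0

Factor powers of 19 from the numerator and denominator of the reduced fraction: 13 = 19^0 · 13 and 8 = 19^0 · 8. Apply v_p(a/b) = v_p(a) − v_p(b): v_19(13/8) = 0 − 0 = 0.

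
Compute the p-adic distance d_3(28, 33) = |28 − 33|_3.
d_3(28, 33) = 1

Step 1 — x − y = 28 − 33 = -5. Step 2 — v_3(-5) = 0 (factor: -5 = −(3^0 · 5); the sign does not affect v_p). Step 3 — |x − y|_3 = 3^{0} = 1.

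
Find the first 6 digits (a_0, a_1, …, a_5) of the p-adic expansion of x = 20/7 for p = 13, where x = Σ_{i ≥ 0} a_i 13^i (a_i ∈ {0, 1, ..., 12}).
(a_0, …, a_5) = (1, 2, 11, 1, 11, 1)

v_13(20/7) = 0 (numerator and denominator both coprime to 13), so x ∈ ℤ_13^×. Compute digits iteratively via a_i = x_i mod 13, x_{i+1} = (x_i − a_i)/13, with x_0 = x:
  x_0 = 20/7;  a_0 = 1;  x_1 = (x_0 − 1)/13 = 1/7
  x_1 = 1/7;  a_1 = 2;  x_2 = (x_1 − 2)/13 = -1/7
  x_2 = -1/7;  a_2 = 11;  x_3 = (x_2 − 11)/13 = -6/7
  x_3 = -6/7;  a_3 = 1;  x_4 = (x_3 − 1)/13 = -1/7
  x_4 = -1/7;  a_4 = 11;  x_5 = (x_4 − 11)/13 = -6/7
  x_5 = -6/7;  a_5 = 1;  x_6 = (x_5 − 1)/13 = -1/7
Digits: (1, 2, 11, 1, 11, 1).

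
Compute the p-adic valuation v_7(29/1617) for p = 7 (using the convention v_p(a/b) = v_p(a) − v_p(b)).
v_7(29/1617) = -2

Factor powers of 7 from the numerator and denominator of the reduced fraction: 29 = 7^0 · 29 and 1617 = 7^2 · 33. Apply v_p(a/b) = v_p(a) − v_p(b): v_7(29/1617) = 0 − 2 = -2.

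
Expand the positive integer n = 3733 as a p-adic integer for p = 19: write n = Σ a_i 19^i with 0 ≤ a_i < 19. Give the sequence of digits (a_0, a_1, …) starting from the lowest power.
(a_0, a_1, …) = (9, 6, 10)

Repeated division by 19 gives the digits low-to-high: 3733 = 9 + 6·19^1 + 10·19^2. Digit sequence: (9, 6, 10).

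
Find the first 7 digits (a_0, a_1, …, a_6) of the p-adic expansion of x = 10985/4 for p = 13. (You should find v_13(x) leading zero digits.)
(a_0, …, a_6) = (0, 0, 0, 11, 9, 9, 9)

v_13(10985/4) = 3, so a_0 = ... = a_2 = 0. Factor out: x = 13^3 · u with u = 5/4 a unit in ℤ_13. Expand u iteratively via a_{v+i} = u_i mod 13, u_{i+1} = (u_i − a_{v+i})/13:
  u_0 = 5/4;  a_3 = 11;  u_1 = (u_0 − 11)/13 = -3/4
  u_1 = -3/4;  a_4 = 9;  u_2 = (u_1 − 9)/13 = -3/4
  u_2 = -3/4;  a_5 = 9;  u_3 = (u_2 − 9)/13 = -3/4
  u_3 = -3/4;  a_6 = 9;  u_4 = (u_3 − 9)/13 = -3/4
Digits: (0, 0, 0, 11, 9, 9, 9).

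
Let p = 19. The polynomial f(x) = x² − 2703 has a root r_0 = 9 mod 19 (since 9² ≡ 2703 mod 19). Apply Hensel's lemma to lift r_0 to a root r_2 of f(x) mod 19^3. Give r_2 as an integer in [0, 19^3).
r_2 = 4607 (mod 6859)

Hensel's recurrence: r_{i+1} = r_i − f(r_i)·(f′(r_i))^{-1} mod 19^{i+2}, with f′(x) = 2x. Iterate:
  r_0 = 9 (mod 19)
  r_1 = 275 (mod 361)
  r_2 = 4607 (mod 6859)
Final: r_2 = 4607, and one checks f(r_2) ≡ 0 mod 19^3.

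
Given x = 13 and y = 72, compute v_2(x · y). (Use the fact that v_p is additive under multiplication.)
v_2(936) = 3

v_p(x) = 0 (factor: 13 = 2^0 · 13); v_p(y) = 3 (factor: 72 = 2^3 · 9). Additivity: v_p(xy) = v_p(x) + v_p(y) = 0 + 3 = 3. (Direct check: xy = 936 = 2^3 · (117).)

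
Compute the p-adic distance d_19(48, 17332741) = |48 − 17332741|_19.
d_19(48, 17332741) = 1/2476099

Step 1 — x − y = 48 − 17332741 = -17332693. Step 2 — v_19(-17332693) = 5 (factor: -17332693 = −(19^5 · 7); the sign does not affect v_p). Step 3 — |x − y|_19 = 19^{-5} = 1/2476099.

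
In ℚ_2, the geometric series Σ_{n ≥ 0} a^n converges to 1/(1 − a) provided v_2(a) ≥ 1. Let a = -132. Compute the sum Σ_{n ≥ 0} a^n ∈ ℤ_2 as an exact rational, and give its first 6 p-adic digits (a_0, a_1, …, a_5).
Σ a^n = 1/(1 − a) = 1/133;  first 6 digits = (1, 0, 1, 1, 0, 0)

v_2(a) = 2 ≥ 1, so the series converges in ℤ_2 to 1/(1 − a) = 1/(1 − (-132)) = 1/133. Expand this rational in ℤ_2: compute digits iteratively via d_i = x_i mod 2, x_{i+1} = (x_i − d_i)/2. The first 6 digits are (1, 0, 1, 1, 0, 0).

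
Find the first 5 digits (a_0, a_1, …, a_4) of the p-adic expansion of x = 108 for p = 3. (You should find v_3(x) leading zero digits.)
(a_0, …, a_4) = (0, 0, 0, 1, 1)

v_3(108) = 3, so a_0 = ... = a_2 = 0. Factor out: x = 3^3 · u with u = 4 a unit in ℤ_3. Expand u iteratively via a_{v+i} = u_i mod 3, u_{i+1} = (u_i − a_{v+i})/3:
  u_0 = 4;  a_3 = 1;  u_1 = (u_0 − 1)/3 = 1
  u_1 = 1;  a_4 = 1;  u_2 = (u_1 − 1)/3 = 0
Digits: (0, 0, 0, 1, 1).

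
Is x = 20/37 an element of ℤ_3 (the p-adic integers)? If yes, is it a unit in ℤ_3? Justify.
x ∈ ℤ_3^× (unit); v_3(x) = 0

ℤ_3 = {x ∈ ℚ_3 : v_3(x) ≥ 0} and ℤ_3^× = {x ∈ ℤ_3 : v_3(x) = 0}. Here v_3(20/37) = v_3(num) − v_3(den) = 0; compare against these criteria.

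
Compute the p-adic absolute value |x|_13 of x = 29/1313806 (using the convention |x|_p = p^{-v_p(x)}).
|29/1313806|_13 = 28561

Step 1 — compute v_13(x) by factoring powers of 13 out of the numerator and denominator: v_13(29/1313806) = -4. Step 2 — apply |x|_p = p^{-v_p(x)} = 13^{4} = 28561.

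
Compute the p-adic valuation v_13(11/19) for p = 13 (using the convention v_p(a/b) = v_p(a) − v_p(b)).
v_13(11/19) = 0

Factor powers of 13 from the numerator and denominator of the reduced fraction: 11 = 13^0 · 11 and 19 = 13^0 · 19. Apply v_p(a/b) = v_p(a) − v_p(b): v_13(11/19) = 0 − 0 = 0.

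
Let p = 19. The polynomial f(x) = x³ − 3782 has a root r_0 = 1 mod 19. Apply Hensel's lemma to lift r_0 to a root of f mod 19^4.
r_3 = 126047 (mod 130321)

Hensel: r_{i+1} = r_i − f(r_i)/f′(r_i) mod 19^{i+2}, where f′(x) = 3x². Iterate:
  r_0 = 1 (mod 19)
  r_1 = 58 (mod 361)
  r_2 = 2585 (mod 6859)
  r_3 = 126047 (mod 130321)
Final: r = 126047 with f(r) ≡ 0 mod 19^4.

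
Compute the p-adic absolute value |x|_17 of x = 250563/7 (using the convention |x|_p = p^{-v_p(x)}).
|250563/7|_17 = 1/83521

Step 1 — compute v_17(x) by factoring powers of 17 out of the numerator and denominator: v_17(250563/7) = 4. Step 2 — apply |x|_p = p^{-v_p(x)} = 17^{-4} = 1/83521.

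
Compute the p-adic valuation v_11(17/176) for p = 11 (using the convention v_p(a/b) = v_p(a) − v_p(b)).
v_11(17/176) = -1

Factor powers of 11 from the numerator and denominator of the reduced fraction: 17 = 11^0 · 17 and 176 = 11^1 · 16. Apply v_p(a/b) = v_p(a) − v_p(b): v_11(17/176) = 0 − 1 = -1.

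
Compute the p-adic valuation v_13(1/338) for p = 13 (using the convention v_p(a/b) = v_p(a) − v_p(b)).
v_13(1/338) = -2

Factor powers of 13 from the numerator and denominator of the reduced fraction: 1 = 13^0 · 1 and 338 = 13^2 · 2. Apply v_p(a/b) = v_p(a) − v_p(b): v_13(1/338) = 0 − 2 = -2.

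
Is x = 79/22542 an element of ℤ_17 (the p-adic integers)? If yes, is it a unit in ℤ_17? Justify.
x ∉ ℤ_17 (v_17(x) = -2 < 0)

ℤ_17 = {x ∈ ℚ_17 : v_17(x) ≥ 0} and ℤ_17^× = {x ∈ ℤ_17 : v_17(x) = 0}. Here v_17(79/22542) = v_17(num) − v_17(den) = -2; compare against these criteria.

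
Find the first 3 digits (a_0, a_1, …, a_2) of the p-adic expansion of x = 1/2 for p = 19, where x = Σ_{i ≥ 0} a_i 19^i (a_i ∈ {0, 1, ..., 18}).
(a_0, …, a_2) = (10, 9, 9)

v_19(1/2) = 0 (numerator and denominator both coprime to 19), so x ∈ ℤ_19^×. Compute digits iteratively via a_i = x_i mod 19, x_{i+1} = (x_i − a_i)/19, with x_0 = x:
  x_0 = 1/2;  a_0 = 10;  x_1 = (x_0 − 10)/19 = -1/2
  x_1 = -1/2;  a_1 = 9;  x_2 = (x_1 − 9)/19 = -1/2
  x_2 = -1/2;  a_2 = 9;  x_3 = (x_2 − 9)/19 = -1/2
Digits: (10, 9, 9).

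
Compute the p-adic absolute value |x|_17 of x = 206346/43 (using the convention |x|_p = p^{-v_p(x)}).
|206346/43|_17 = 1/4913

Step 1 — compute v_17(x) by factoring powers of 17 out of the numerator and denominator: v_17(206346/43) = 3. Step 2 — apply |x|_p = p^{-v_p(x)} = 17^{-3} = 1/4913.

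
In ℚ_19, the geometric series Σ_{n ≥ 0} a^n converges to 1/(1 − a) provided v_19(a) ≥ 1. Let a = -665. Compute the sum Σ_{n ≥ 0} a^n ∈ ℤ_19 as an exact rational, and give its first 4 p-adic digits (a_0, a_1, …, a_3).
Σ a^n = 1/(1 − a) = 1/666;  first 4 digits = (1, 3, 7, 15)

v_19(a) = 1 ≥ 1, so the series converges in ℤ_19 to 1/(1 − a) = 1/(1 − (-665)) = 1/666. Expand this rational in ℤ_19: compute digits iteratively via d_i = x_i mod 19, x_{i+1} = (x_i − d_i)/19. The first 4 digits are (1, 3, 7, 15).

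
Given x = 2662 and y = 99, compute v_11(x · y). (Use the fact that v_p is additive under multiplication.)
v_11(263538) = 4

v_p(x) = 3 (factor: 2662 = 11^3 · 2); v_p(y) = 1 (factor: 99 = 11^1 · 9). Additivity: v_p(xy) = v_p(x) + v_p(y) = 3 + 1 = 4. (Direct check: xy = 263538 = 11^4 · (18).)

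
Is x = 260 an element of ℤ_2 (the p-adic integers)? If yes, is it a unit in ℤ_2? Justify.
x ∈ ℤ_2 but not a unit; v_2(x) = 2 > 0

ℤ_2 = {x ∈ ℚ_2 : v_2(x) ≥ 0} and ℤ_2^× = {x ∈ ℤ_2 : v_2(x) = 0}. Here v_2(260) = v_2(num) − v_2(den) = 2; compare against these criteria.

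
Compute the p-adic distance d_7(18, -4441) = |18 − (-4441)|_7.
d_7(18, -4441) = 1/343

Step 1 — x − y = 18 − (-4441) = 4459. Step 2 — v_7(4459) = 3 (factor: 4459 = (7^3 · 13); the sign does not affect v_p). Step 3 — |x − y|_7 = 7^{-3} = 1/343.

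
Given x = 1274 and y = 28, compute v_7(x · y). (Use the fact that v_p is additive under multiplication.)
v_7(35672) = 3

v_p(x) = 2 (factor: 1274 = 7^2 · 26); v_p(y) = 1 (factor: 28 = 7^1 · 4). Additivity: v_p(xy) = v_p(x) + v_p(y) = 2 + 1 = 3. (Direct check: xy = 35672 = 7^3 · (104).)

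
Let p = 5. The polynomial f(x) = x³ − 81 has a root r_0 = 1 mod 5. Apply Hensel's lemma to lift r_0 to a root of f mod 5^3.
r_2 = 11 (mod 125)

Hensel: r_{i+1} = r_i − f(r_i)/f′(r_i) mod 5^{i+2}, where f′(x) = 3x². Iterate:
  r_0 = 1 (mod 5)
  r_1 = 11 (mod 25)
  r_2 = 11 (mod 125)
Final: r = 11 with f(r) ≡ 0 mod 5^3.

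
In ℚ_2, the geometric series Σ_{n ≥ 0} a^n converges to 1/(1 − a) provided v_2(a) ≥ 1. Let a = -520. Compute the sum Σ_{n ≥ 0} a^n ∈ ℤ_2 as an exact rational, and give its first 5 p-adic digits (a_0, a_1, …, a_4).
Σ a^n = 1/(1 − a) = 1/521;  first 5 digits = (1, 0, 0, 1, 1)

v_2(a) = 3 ≥ 1, so the series converges in ℤ_2 to 1/(1 − a) = 1/(1 − (-520)) = 1/521. Expand this rational in ℤ_2: compute digits iteratively via d_i = x_i mod 2, x_{i+1} = (x_i − d_i)/2. The first 5 digits are (1, 0, 0, 1, 1).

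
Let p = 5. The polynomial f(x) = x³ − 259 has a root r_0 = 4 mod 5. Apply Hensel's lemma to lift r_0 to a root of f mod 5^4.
r_3 = 444 (mod 625)

Hensel: r_{i+1} = r_i − f(r_i)/f′(r_i) mod 5^{i+2}, where f′(x) = 3x². Iterate:
  r_0 = 4 (mod 5)
  r_1 = 19 (mod 25)
  r_2 = 69 (mod 125)
  r_3 = 444 (mod 625)
Final: r = 444 with f(r) ≡ 0 mod 5^4.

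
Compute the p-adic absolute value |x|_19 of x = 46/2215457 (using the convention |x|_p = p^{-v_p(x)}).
|46/2215457|_19 = 130321

Step 1 — compute v_19(x) by factoring powers of 19 out of the numerator and denominator: v_19(46/2215457) = -4. Step 2 — apply |x|_p = p^{-v_p(x)} = 19^{4} = 130321.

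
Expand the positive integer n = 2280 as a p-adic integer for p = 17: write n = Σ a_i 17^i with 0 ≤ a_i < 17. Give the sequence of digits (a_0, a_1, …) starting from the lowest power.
(a_0, a_1, …) = (2, 15, 7)

Repeated division by 17 gives the digits low-to-high: 2280 = 2 + 15·17^1 + 7·17^2. Digit sequence: (2, 15, 7).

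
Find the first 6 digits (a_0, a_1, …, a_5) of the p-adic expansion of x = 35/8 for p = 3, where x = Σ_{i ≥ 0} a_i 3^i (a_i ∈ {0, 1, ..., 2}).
(a_0, …, a_5) = (1, 0, 0, 2, 2, 1)

v_3(35/8) = 0 (numerator and denominator both coprime to 3), so x ∈ ℤ_3^×. Compute digits iteratively via a_i = x_i mod 3, x_{i+1} = (x_i − a_i)/3, with x_0 = x:
  x_0 = 35/8;  a_0 = 1;  x_1 = (x_0 − 1)/3 = 9/8
  x_1 = 9/8;  a_1 = 0;  x_2 = (x_1 − 0)/3 = 3/8
  x_2 = 3/8;  a_2 = 0;  x_3 = (x_2 − 0)/3 = 1/8
  x_3 = 1/8;  a_3 = 2;  x_4 = (x_3 − 2)/3 = -5/8
  x_4 = -5/8;  a_4 = 2;  x_5 = (x_4 − 2)/3 = -7/8
  x_5 = -7/8;  a_5 = 1;  x_6 = (x_5 − 1)/3 = -5/8
Digits: (1, 0, 0, 2, 2, 1).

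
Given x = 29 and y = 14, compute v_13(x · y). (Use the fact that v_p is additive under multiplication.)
v_13(406) = 0

v_p(x) = 0 (factor: 29 = 13^0 · 29); v_p(y) = 0 (factor: 14 = 13^0 · 14). Additivity: v_p(xy) = v_p(x) + v_p(y) = 0 + 0 = 0. (Direct check: xy = 406 = 13^0 · (406).)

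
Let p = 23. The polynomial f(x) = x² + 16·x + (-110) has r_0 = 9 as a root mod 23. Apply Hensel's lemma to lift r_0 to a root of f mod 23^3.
r_2 = 239 (mod 12167)

Hensel: r_{i+1} = r_i − f(r_i)·(f′(r_i))^{-1} mod 23^{i+2}, f′(x) = 2x + 16. Iterate:
  r_0 = 9 (mod 23)
  r_1 = 239 (mod 529)
  r_2 = 239 (mod 12167)
Final: r = 239 satisfies f(r) ≡ 0 mod 23^3.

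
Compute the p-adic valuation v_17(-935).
v_17(-935) = 1

v_17(n) is the largest exponent k such that 17^k divides n. Factor out: -935 = -17^1 · 55. (Sign doesn't affect v_p.) So v_17(-935) = 1.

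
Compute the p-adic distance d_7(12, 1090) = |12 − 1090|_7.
d_7(12, 1090) = 1/49

Step 1 — x − y = 12 − 1090 = -1078. Step 2 — v_7(-1078) = 2 (factor: -1078 = −(7^2 · 22); the sign does not affect v_p). Step 3 — |x − y|_7 = 7^{-2} = 1/49.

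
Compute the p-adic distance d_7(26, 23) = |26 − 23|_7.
d_7(26, 23) = 1

Step 1 — x − y = 26 − 23 = 3. Step 2 — v_7(3) = 0 (factor: 3 = (7^0 · 3); the sign does not affect v_p). Step 3 — |x − y|_7 = 7^{0} = 1.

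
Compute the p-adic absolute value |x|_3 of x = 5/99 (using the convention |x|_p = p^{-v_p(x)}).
|5/99|_3 = 9

Step 1 — compute v_3(x) by factoring powers of 3 out of the numerator and denominator: v_3(5/99) = -2. Step 2 — apply |x|_p = p^{-v_p(x)} = 3^{2} = 9.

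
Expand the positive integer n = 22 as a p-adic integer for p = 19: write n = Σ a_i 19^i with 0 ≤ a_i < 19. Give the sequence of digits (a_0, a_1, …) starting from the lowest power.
(a_0, a_1, …) = (3, 1)

Repeated division by 19 gives the digits low-to-high: 22 = 3 + 1·19^1. Digit sequence: (3, 1).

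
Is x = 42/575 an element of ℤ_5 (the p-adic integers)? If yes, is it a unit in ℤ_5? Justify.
x ∉ ℤ_5 (v_5(x) = -2 < 0)

ℤ_5 = {x ∈ ℚ_5 : v_5(x) ≥ 0} and ℤ_5^× = {x ∈ ℤ_5 : v_5(x) = 0}. Here v_5(42/575) = v_5(num) − v_5(den) = -2; compare against these criteria.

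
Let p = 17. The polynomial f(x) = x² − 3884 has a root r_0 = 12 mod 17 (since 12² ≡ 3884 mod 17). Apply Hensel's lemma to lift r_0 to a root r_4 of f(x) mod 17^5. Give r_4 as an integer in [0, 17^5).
r_4 = 474176 (mod 1419857)

Hensel's recurrence: r_{i+1} = r_i − f(r_i)·(f′(r_i))^{-1} mod 17^{i+2}, with f′(x) = 2x. Iterate:
  r_0 = 12 (mod 17)
  r_1 = 216 (mod 289)
  r_2 = 2528 (mod 4913)
  r_3 = 56571 (mod 83521)
  r_4 = 474176 (mod 1419857)
Final: r_4 = 474176, and one checks f(r_4) ≡ 0 mod 17^5.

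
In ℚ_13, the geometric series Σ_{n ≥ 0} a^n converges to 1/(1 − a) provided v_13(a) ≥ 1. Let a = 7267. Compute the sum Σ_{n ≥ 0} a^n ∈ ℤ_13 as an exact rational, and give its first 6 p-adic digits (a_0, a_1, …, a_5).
Σ a^n = 1/(1 − a) = -1/7266;  first 6 digits = (1, 0, 4, 3, 3, 12)

v_13(a) = 2 ≥ 1, so the series converges in ℤ_13 to 1/(1 − a) = 1/(1 − 7267) = -1/7266. Expand this rational in ℤ_13: compute digits iteratively via d_i = x_i mod 13, x_{i+1} = (x_i − d_i)/13. The first 6 digits are (1, 0, 4, 3, 3, 12).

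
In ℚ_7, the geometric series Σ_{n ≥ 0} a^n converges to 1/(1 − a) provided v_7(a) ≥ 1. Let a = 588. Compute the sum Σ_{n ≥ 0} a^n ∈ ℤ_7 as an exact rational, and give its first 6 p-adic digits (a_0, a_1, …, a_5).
Σ a^n = 1/(1 − a) = -1/587;  first 6 digits = (1, 0, 5, 1, 4, 6)

v_7(a) = 2 ≥ 1, so the series converges in ℤ_7 to 1/(1 − a) = 1/(1 − 588) = -1/587. Expand this rational in ℤ_7: compute digits iteratively via d_i = x_i mod 7, x_{i+1} = (x_i − d_i)/7. The first 6 digits are (1, 0, 5, 1, 4, 6).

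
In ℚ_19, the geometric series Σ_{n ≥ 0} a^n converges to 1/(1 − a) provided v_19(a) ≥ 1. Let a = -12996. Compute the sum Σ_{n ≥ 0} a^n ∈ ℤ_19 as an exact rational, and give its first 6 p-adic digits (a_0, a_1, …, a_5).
Σ a^n = 1/(1 − a) = 1/12997;  first 6 digits = (1, 0, 2, 17, 3, 11)

v_19(a) = 2 ≥ 1, so the series converges in ℤ_19 to 1/(1 − a) = 1/(1 − (-12996)) = 1/12997. Expand this rational in ℤ_19: compute digits iteratively via d_i = x_i mod 19, x_{i+1} = (x_i − d_i)/19. The first 6 digits are (1, 0, 2, 17, 3, 11).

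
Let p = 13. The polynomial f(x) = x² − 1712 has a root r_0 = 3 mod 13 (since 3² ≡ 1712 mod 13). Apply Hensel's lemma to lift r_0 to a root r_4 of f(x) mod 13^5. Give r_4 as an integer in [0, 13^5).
r_4 = 355722 (mod 371293)

Hensel's recurrence: r_{i+1} = r_i − f(r_i)·(f′(r_i))^{-1} mod 13^{i+2}, with f′(x) = 2x. Iterate:
  r_0 = 3 (mod 13)
  r_1 = 146 (mod 169)
  r_2 = 2005 (mod 2197)
  r_3 = 12990 (mod 28561)
  r_4 = 355722 (mod 371293)
Final: r_4 = 355722, and one checks f(r_4) ≡ 0 mod 13^5.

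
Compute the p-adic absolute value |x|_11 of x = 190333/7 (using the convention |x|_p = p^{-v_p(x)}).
|190333/7|_11 = 1/14641

Step 1 — compute v_11(x) by factoring powers of 11 out of the numerator and denominator: v_11(190333/7) = 4. Step 2 — apply |x|_p = p^{-v_p(x)} = 11^{-4} = 1/14641.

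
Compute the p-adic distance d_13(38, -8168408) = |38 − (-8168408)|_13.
d_13(38, -8168408) = 1/371293

Step 1 — x − y = 38 − (-8168408) = 8168446. Step 2 — v_13(8168446) = 5 (factor: 8168446 = (13^5 · 22); the sign does not affect v_p). Step 3 — |x − y|_13 = 13^{-5} = 1/371293.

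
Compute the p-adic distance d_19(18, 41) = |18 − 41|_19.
d_19(18, 41) = 1

Step 1 — x − y = 18 − 41 = -23. Step 2 — v_19(-23) = 0 (factor: -23 = −(19^0 · 23); the sign does not affect v_p). Step 3 — |x − y|_19 = 19^{0} = 1.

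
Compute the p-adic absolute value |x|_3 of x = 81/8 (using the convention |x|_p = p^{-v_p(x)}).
|81/8|_3 = 1/81

Step 1 — compute v_3(x) by factoring powers of 3 out of the numerator and denominator: v_3(81/8) = 4. Step 2 — apply |x|_p = p^{-v_p(x)} = 3^{-4} = 1/81.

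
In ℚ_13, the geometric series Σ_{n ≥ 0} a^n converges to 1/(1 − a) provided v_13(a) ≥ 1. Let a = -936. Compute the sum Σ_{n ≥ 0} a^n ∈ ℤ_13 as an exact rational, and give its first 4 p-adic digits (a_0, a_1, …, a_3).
Σ a^n = 1/(1 − a) = 1/937;  first 4 digits = (1, 6, 4, 3)

v_13(a) = 1 ≥ 1, so the series converges in ℤ_13 to 1/(1 − a) = 1/(1 − (-936)) = 1/937. Expand this rational in ℤ_13: compute digits iteratively via d_i = x_i mod 13, x_{i+1} = (x_i − d_i)/13. The first 4 digits are (1, 6, 4, 3).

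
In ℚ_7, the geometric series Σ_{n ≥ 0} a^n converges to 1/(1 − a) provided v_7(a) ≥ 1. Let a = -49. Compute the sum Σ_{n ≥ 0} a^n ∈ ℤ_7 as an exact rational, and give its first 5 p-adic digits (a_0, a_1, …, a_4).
Σ a^n = 1/(1 − a) = 1/50;  first 5 digits = (1, 0, 6, 6, 0)

v_7(a) = 2 ≥ 1, so the series converges in ℤ_7 to 1/(1 − a) = 1/(1 − (-49)) = 1/50. Expand this rational in ℤ_7: compute digits iteratively via d_i = x_i mod 7, x_{i+1} = (x_i − d_i)/7. The first 5 digits are (1, 0, 6, 6, 0).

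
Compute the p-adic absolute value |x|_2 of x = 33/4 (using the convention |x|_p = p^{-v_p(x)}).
|33/4|_2 = 4

Step 1 — compute v_2(x) by factoring powers of 2 out of the numerator and denominator: v_2(33/4) = -2. Step 2 — apply |x|_p = p^{-v_p(x)} = 2^{2} = 4.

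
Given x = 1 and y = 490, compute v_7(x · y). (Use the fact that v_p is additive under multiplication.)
v_7(490) = 2

v_p(x) = 0 (factor: 1 = 7^0 · 1); v_p(y) = 2 (factor: 490 = 7^2 · 10). Additivity: v_p(xy) = v_p(x) + v_p(y) = 0 + 2 = 2. (Direct check: xy = 490 = 7^2 · (10).)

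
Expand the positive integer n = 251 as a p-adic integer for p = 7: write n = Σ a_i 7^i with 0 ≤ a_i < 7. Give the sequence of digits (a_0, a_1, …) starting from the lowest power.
(a_0, a_1, …) = (6, 0, 5)

Repeated division by 7 gives the digits low-to-high: 251 = 6 + 5·7^2. Digit sequence: (6, 0, 5).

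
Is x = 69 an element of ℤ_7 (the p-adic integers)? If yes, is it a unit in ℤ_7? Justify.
x ∈ ℤ_7^× (unit); v_7(x) = 0

ℤ_7 = {x ∈ ℚ_7 : v_7(x) ≥ 0} and ℤ_7^× = {x ∈ ℤ_7 : v_7(x) = 0}. Here v_7(69) = v_7(num) − v_7(den) = 0; compare against these criteria.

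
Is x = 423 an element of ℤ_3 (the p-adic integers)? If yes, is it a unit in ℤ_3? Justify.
x ∈ ℤ_3 but not a unit; v_3(x) = 2 > 0

ℤ_3 = {x ∈ ℚ_3 : v_3(x) ≥ 0} and ℤ_3^× = {x ∈ ℤ_3 : v_3(x) = 0}. Here v_3(423) = v_3(num) − v_3(den) = 2; compare against these criteria.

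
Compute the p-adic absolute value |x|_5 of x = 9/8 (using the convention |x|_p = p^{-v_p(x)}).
|9/8|_5 = 1

Step 1 — compute v_5(x) by factoring powers of 5 out of the numerator and denominator: v_5(9/8) = 0. Step 2 — apply |x|_p = p^{-v_p(x)} = 5^{0} = 1.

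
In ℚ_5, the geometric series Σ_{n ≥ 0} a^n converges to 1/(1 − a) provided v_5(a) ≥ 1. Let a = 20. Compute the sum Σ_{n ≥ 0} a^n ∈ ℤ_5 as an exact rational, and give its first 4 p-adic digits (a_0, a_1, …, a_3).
Σ a^n = 1/(1 − a) = -1/19;  first 4 digits = (1, 4, 1, 2)

v_5(a) = 1 ≥ 1, so the series converges in ℤ_5 to 1/(1 − a) = 1/(1 − 20) = -1/19. Expand this rational in ℤ_5: compute digits iteratively via d_i = x_i mod 5, x_{i+1} = (x_i − d_i)/5. The first 4 digits are (1, 4, 1, 2).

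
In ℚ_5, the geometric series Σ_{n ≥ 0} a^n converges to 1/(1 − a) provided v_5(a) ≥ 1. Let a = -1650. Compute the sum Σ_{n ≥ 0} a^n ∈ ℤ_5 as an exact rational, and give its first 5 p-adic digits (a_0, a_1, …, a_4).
Σ a^n = 1/(1 − a) = 1/1651;  first 5 digits = (1, 0, 4, 1, 3)

v_5(a) = 2 ≥ 1, so the series converges in ℤ_5 to 1/(1 − a) = 1/(1 − (-1650)) = 1/1651. Expand this rational in ℤ_5: compute digits iteratively via d_i = x_i mod 5, x_{i+1} = (x_i − d_i)/5. The first 5 digits are (1, 0, 4, 1, 3).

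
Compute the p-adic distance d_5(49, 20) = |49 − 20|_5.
d_5(49, 20) = 1

Step 1 — x − y = 49 − 20 = 29. Step 2 — v_5(29) = 0 (factor: 29 = (5^0 · 29); the sign does not affect v_p). Step 3 — |x − y|_5 = 5^{0} = 1.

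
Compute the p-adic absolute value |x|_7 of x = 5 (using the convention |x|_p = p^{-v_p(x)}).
|5|_7 = 1

Step 1 — compute v_7(x) by factoring powers of 7 out of the numerator and denominator: v_7(5) = 0. Step 2 — apply |x|_p = p^{-v_p(x)} = 7^{0} = 1.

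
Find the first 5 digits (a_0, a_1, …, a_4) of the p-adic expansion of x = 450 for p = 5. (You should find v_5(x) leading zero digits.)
(a_0, …, a_4) = (0, 0, 3, 3, 0)

v_5(450) = 2, so a_0 = ... = a_1 = 0. Factor out: x = 5^2 · u with u = 18 a unit in ℤ_5. Expand u iteratively via a_{v+i} = u_i mod 5, u_{i+1} = (u_i − a_{v+i})/5:
  u_0 = 18;  a_2 = 3;  u_1 = (u_0 − 3)/5 = 3
  u_1 = 3;  a_3 = 3;  u_2 = (u_1 − 3)/5 = 0
  u_2 = 0;  a_4 = 0;  u_3 = (u_2 − 0)/5 = 0
Digits: (0, 0, 3, 3, 0).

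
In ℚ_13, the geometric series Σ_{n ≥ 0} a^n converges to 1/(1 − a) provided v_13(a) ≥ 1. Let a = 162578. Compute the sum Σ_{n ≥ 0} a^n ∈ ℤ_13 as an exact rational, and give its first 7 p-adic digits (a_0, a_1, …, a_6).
Σ a^n = 1/(1 − a) = -1/162577;  first 7 digits = (1, 0, 0, 9, 5, 0, 3)

v_13(a) = 3 ≥ 1, so the series converges in ℤ_13 to 1/(1 − a) = 1/(1 − 162578) = -1/162577. Expand this rational in ℤ_13: compute digits iteratively via d_i = x_i mod 13, x_{i+1} = (x_i − d_i)/13. The first 7 digits are (1, 0, 0, 9, 5, 0, 3).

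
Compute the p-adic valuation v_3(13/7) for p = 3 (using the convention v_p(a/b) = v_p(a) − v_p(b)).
v_3(13/7) = 0

Factor powers of 3 from the numerator and denominator of the reduced fraction: 13 = 3^0 · 13 and 7 = 3^0 · 7. Apply v_p(a/b) = v_p(a) − v_p(b): v_3(13/7) = 0 − 0 = 0.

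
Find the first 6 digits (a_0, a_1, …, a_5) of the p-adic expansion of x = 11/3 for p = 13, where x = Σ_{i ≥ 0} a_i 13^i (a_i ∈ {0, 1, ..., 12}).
(a_0, …, a_5) = (8, 4, 4, 4, 4, 4)

v_13(11/3) = 0 (numerator and denominator both coprime to 13), so x ∈ ℤ_13^×. Compute digits iteratively via a_i = x_i mod 13, x_{i+1} = (x_i − a_i)/13, with x_0 = x:
  x_0 = 11/3;  a_0 = 8;  x_1 = (x_0 − 8)/13 = -1/3
  x_1 = -1/3;  a_1 = 4;  x_2 = (x_1 − 4)/13 = -1/3
  x_2 = -1/3;  a_2 = 4;  x_3 = (x_2 − 4)/13 = -1/3
  x_3 = -1/3;  a_3 = 4;  x_4 = (x_3 − 4)/13 = -1/3
  x_4 = -1/3;  a_4 = 4;  x_5 = (x_4 − 4)/13 = -1/3
  x_5 = -1/3;  a_5 = 4;  x_6 = (x_5 − 4)/13 = -1/3
Digits: (8, 4, 4, 4, 4, 4).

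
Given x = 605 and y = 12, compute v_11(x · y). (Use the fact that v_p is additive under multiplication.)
v_11(7260) = 2

v_p(x) = 2 (factor: 605 = 11^2 · 5); v_p(y) = 0 (factor: 12 = 11^0 · 12). Additivity: v_p(xy) = v_p(x) + v_p(y) = 2 + 0 = 2. (Direct check: xy = 7260 = 11^2 · (60).)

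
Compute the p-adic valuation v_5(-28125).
v_5(-28125) = 5

v_5(n) is the largest exponent k such that 5^k divides n. Factor out: -28125 = -5^5 · 9. (Sign doesn't affect v_p.) So v_5(-28125) = 5.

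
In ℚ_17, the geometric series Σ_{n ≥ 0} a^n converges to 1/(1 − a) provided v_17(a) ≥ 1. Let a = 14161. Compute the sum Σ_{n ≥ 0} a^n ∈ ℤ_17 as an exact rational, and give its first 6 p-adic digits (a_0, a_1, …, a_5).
Σ a^n = 1/(1 − a) = -1/14160;  first 6 digits = (1, 0, 15, 2, 4, 5)

v_17(a) = 2 ≥ 1, so the series converges in ℤ_17 to 1/(1 − a) = 1/(1 − 14161) = -1/14160. Expand this rational in ℤ_17: compute digits iteratively via d_i = x_i mod 17, x_{i+1} = (x_i − d_i)/17. The first 6 digits are (1, 0, 15, 2, 4, 5).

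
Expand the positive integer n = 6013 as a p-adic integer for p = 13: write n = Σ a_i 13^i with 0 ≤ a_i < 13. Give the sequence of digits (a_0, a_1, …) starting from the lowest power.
(a_0, a_1, …) = (7, 7, 9, 2)

Repeated division by 13 gives the digits low-to-high: 6013 = 7 + 7·13^1 + 9·13^2 + 2·13^3. Digit sequence: (7, 7, 9, 2).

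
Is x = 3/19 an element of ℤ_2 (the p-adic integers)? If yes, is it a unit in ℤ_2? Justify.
x ∈ ℤ_2^× (unit); v_2(x) = 0

ℤ_2 = {x ∈ ℚ_2 : v_2(x) ≥ 0} and ℤ_2^× = {x ∈ ℤ_2 : v_2(x) = 0}. Here v_2(3/19) = v_2(num) − v_2(den) = 0; compare against these criteria.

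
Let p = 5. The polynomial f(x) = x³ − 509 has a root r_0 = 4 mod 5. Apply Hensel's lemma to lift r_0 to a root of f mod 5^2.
r_1 = 19 (mod 25)

Hensel: r_{i+1} = r_i − f(r_i)/f′(r_i) mod 5^{i+2}, where f′(x) = 3x². Iterate:
  r_0 = 4 (mod 5)
  r_1 = 19 (mod 25)
Final: r = 19 with f(r) ≡ 0 mod 5^2.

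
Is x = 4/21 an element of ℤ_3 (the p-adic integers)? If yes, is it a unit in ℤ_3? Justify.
x ∉ ℤ_3 (v_3(x) = -1 < 0)

ℤ_3 = {x ∈ ℚ_3 : v_3(x) ≥ 0} and ℤ_3^× = {x ∈ ℤ_3 : v_3(x) = 0}. Here v_3(4/21) = v_3(num) − v_3(den) = -1; compare against these criteria.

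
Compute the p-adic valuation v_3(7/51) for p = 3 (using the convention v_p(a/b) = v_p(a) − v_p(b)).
v_3(7/51) = -1

Factor powers of 3 from the numerator and denominator of the reduced fraction: 7 = 3^0 · 7 and 51 = 3^1 · 17. Apply v_p(a/b) = v_p(a) − v_p(b): v_3(7/51) = 0 − 1 = -1.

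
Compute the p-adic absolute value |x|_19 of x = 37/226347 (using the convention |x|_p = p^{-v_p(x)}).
|37/226347|_19 = 6859

Step 1 — compute v_19(x) by factoring powers of 19 out of the numerator and denominator: v_19(37/226347) = -3. Step 2 — apply |x|_p = p^{-v_p(x)} = 19^{3} = 6859.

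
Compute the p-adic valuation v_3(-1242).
v_3(-1242) = 3

v_3(n) is the largest exponent k such that 3^k divides n. Factor out: -1242 = -3^3 · 46. (Sign doesn't affect v_p.) So v_3(-1242) = 3.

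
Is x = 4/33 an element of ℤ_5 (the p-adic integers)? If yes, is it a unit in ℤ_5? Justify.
x ∈ ℤ_5^× (unit); v_5(x) = 0

ℤ_5 = {x ∈ ℚ_5 : v_5(x) ≥ 0} and ℤ_5^× = {x ∈ ℤ_5 : v_5(x) = 0}. Here v_5(4/33) = v_5(num) − v_5(den) = 0; compare against these criteria.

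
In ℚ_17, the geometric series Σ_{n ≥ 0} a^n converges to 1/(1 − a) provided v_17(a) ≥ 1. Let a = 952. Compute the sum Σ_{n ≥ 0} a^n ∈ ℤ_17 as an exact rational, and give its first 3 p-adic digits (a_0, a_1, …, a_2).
Σ a^n = 1/(1 − a) = -1/951;  first 3 digits = (1, 5, 11)

v_17(a) = 1 ≥ 1, so the series converges in ℤ_17 to 1/(1 − a) = 1/(1 − 952) = -1/951. Expand this rational in ℤ_17: compute digits iteratively via d_i = x_i mod 17, x_{i+1} = (x_i − d_i)/17. The first 3 digits are (1, 5, 11).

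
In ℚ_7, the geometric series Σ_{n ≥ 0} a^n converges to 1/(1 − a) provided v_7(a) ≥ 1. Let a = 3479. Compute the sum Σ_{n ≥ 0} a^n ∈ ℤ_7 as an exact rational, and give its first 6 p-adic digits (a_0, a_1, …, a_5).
Σ a^n = 1/(1 − a) = -1/3478;  first 6 digits = (1, 0, 1, 3, 2, 6)

v_7(a) = 2 ≥ 1, so the series converges in ℤ_7 to 1/(1 − a) = 1/(1 − 3479) = -1/3478. Expand this rational in ℤ_7: compute digits iteratively via d_i = x_i mod 7, x_{i+1} = (x_i − d_i)/7. The first 6 digits are (1, 0, 1, 3, 2, 6).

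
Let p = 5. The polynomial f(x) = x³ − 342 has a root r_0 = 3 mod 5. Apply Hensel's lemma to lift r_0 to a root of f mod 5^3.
r_2 = 48 (mod 125)

Hensel: r_{i+1} = r_i − f(r_i)/f′(r_i) mod 5^{i+2}, where f′(x) = 3x². Iterate:
  r_0 = 3 (mod 5)
  r_1 = 23 (mod 25)
  r_2 = 48 (mod 125)
Final: r = 48 with f(r) ≡ 0 mod 5^3.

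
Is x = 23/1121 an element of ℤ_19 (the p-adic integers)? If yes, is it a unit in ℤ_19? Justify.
x ∉ ℤ_19 (v_19(x) = -1 < 0)

ℤ_19 = {x ∈ ℚ_19 : v_19(x) ≥ 0} and ℤ_19^× = {x ∈ ℤ_19 : v_19(x) = 0}. Here v_19(23/1121) = v_19(num) − v_19(den) = -1; compare against these criteria.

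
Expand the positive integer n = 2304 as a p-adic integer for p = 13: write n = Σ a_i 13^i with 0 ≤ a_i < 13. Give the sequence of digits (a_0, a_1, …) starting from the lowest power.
(a_0, a_1, …) = (3, 8, 0, 1)

Repeated division by 13 gives the digits low-to-high: 2304 = 3 + 8·13^1 + 1·13^3. Digit sequence: (3, 8, 0, 1).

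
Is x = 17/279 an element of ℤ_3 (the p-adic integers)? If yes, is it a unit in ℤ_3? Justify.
x ∉ ℤ_3 (v_3(x) = -2 < 0)

ℤ_3 = {x ∈ ℚ_3 : v_3(x) ≥ 0} and ℤ_3^× = {x ∈ ℤ_3 : v_3(x) = 0}. Here v_3(17/279) = v_3(num) − v_3(den) = -2; compare against these criteria.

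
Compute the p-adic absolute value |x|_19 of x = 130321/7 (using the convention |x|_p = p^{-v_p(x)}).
|130321/7|_19 = 1/130321

Step 1 — compute v_19(x) by factoring powers of 19 out of the numerator and denominator: v_19(130321/7) = 4. Step 2 — apply |x|_p = p^{-v_p(x)} = 19^{-4} = 1/130321.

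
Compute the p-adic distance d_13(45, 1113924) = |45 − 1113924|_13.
d_13(45, 1113924) = 1/371293

Step 1 — x − y = 45 − 1113924 = -1113879. Step 2 — v_13(-1113879) = 5 (factor: -1113879 = −(13^5 · 3); the sign does not affect v_p). Step 3 — |x − y|_13 = 13^{-5} = 1/371293.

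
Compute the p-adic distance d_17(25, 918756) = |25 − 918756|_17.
d_17(25, 918756) = 1/83521

Step 1 — x − y = 25 − 918756 = -918731. Step 2 — v_17(-918731) = 4 (factor: -918731 = −(17^4 · 11); the sign does not affect v_p). Step 3 — |x − y|_17 = 17^{-4} = 1/83521.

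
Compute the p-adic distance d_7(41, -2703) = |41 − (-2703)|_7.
d_7(41, -2703) = 1/343

Step 1 — x − y = 41 − (-2703) = 2744. Step 2 — v_7(2744) = 3 (factor: 2744 = (7^3 · 8); the sign does not affect v_p). Step 3 — |x − y|_7 = 7^{-3} = 1/343.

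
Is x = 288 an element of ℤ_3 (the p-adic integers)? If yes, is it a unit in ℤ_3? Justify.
x ∈ ℤ_3 but not a unit; v_3(x) = 2 > 0

ℤ_3 = {x ∈ ℚ_3 : v_3(x) ≥ 0} and ℤ_3^× = {x ∈ ℤ_3 : v_3(x) = 0}. Here v_3(288) = v_3(num) − v_3(den) = 2; compare against these criteria.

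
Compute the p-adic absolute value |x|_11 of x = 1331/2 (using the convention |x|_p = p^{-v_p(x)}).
|1331/2|_11 = 1/1331

Step 1 — compute v_11(x) by factoring powers of 11 out of the numerator and denominator: v_11(1331/2) = 3. Step 2 — apply |x|_p = p^{-v_p(x)} = 11^{-3} = 1/1331.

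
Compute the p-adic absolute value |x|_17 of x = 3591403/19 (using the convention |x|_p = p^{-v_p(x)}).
|3591403/19|_17 = 1/83521

Step 1 — compute v_17(x) by factoring powers of 17 out of the numerator and denominator: v_17(3591403/19) = 4. Step 2 — apply |x|_p = p^{-v_p(x)} = 17^{-4} = 1/83521.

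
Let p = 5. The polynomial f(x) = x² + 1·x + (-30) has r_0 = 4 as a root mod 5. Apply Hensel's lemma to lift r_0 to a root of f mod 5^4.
r_3 = 619 (mod 625)

Hensel: r_{i+1} = r_i − f(r_i)·(f′(r_i))^{-1} mod 5^{i+2}, f′(x) = 2x + 1. Iterate:
  r_0 = 4 (mod 5)
  r_1 = 19 (mod 25)
  r_2 = 119 (mod 125)
  r_3 = 619 (mod 625)
Final: r = 619 satisfies f(r) ≡ 0 mod 5^4.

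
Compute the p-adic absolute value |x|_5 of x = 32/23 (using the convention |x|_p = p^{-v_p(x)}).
|32/23|_5 = 1

Step 1 — compute v_5(x) by factoring powers of 5 out of the numerator and denominator: v_5(32/23) = 0. Step 2 — apply |x|_p = p^{-v_p(x)} = 5^{0} = 1.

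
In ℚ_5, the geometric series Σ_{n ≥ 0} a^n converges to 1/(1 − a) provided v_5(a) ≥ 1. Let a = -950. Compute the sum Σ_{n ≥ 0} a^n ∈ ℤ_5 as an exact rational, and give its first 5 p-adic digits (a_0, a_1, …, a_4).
Σ a^n = 1/(1 − a) = 1/951;  first 5 digits = (1, 0, 2, 2, 2)

v_5(a) = 2 ≥ 1, so the series converges in ℤ_5 to 1/(1 − a) = 1/(1 − (-950)) = 1/951. Expand this rational in ℤ_5: compute digits iteratively via d_i = x_i mod 5, x_{i+1} = (x_i − d_i)/5. The first 5 digits are (1, 0, 2, 2, 2).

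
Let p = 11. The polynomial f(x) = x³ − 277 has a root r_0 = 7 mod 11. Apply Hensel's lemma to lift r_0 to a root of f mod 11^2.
r_1 = 51 (mod 121)

Hensel: r_{i+1} = r_i − f(r_i)/f′(r_i) mod 11^{i+2}, where f′(x) = 3x². Iterate:
  r_0 = 7 (mod 11)
  r_1 = 51 (mod 121)
Final: r = 51 with f(r) ≡ 0 mod 11^2.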